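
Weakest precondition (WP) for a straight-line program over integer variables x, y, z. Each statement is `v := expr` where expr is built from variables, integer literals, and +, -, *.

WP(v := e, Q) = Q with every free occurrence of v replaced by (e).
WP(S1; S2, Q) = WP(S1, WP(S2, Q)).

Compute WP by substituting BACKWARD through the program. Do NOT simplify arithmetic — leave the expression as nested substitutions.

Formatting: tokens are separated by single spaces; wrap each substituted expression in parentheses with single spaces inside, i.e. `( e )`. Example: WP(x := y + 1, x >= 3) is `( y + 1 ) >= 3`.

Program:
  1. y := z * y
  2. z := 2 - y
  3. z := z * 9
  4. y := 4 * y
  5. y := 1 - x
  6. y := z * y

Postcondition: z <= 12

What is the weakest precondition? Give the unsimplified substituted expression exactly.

Answer: ( ( 2 - ( z * y ) ) * 9 ) <= 12

Derivation:
post: z <= 12
stmt 6: y := z * y  -- replace 0 occurrence(s) of y with (z * y)
  => z <= 12
stmt 5: y := 1 - x  -- replace 0 occurrence(s) of y with (1 - x)
  => z <= 12
stmt 4: y := 4 * y  -- replace 0 occurrence(s) of y with (4 * y)
  => z <= 12
stmt 3: z := z * 9  -- replace 1 occurrence(s) of z with (z * 9)
  => ( z * 9 ) <= 12
stmt 2: z := 2 - y  -- replace 1 occurrence(s) of z with (2 - y)
  => ( ( 2 - y ) * 9 ) <= 12
stmt 1: y := z * y  -- replace 1 occurrence(s) of y with (z * y)
  => ( ( 2 - ( z * y ) ) * 9 ) <= 12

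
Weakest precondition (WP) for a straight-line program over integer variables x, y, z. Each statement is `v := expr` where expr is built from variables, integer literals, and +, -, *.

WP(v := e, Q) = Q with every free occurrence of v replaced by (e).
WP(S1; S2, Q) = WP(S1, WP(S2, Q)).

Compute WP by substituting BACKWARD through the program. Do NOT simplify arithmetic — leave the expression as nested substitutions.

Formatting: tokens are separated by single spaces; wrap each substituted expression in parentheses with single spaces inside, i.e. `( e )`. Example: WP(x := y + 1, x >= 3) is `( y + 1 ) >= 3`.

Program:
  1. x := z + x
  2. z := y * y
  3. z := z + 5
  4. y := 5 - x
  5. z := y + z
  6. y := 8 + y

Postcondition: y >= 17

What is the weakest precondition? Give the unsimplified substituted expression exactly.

Answer: ( 8 + ( 5 - ( z + x ) ) ) >= 17

Derivation:
post: y >= 17
stmt 6: y := 8 + y  -- replace 1 occurrence(s) of y with (8 + y)
  => ( 8 + y ) >= 17
stmt 5: z := y + z  -- replace 0 occurrence(s) of z with (y + z)
  => ( 8 + y ) >= 17
stmt 4: y := 5 - x  -- replace 1 occurrence(s) of y with (5 - x)
  => ( 8 + ( 5 - x ) ) >= 17
stmt 3: z := z + 5  -- replace 0 occurrence(s) of z with (z + 5)
  => ( 8 + ( 5 - x ) ) >= 17
stmt 2: z := y * y  -- replace 0 occurrence(s) of z with (y * y)
  => ( 8 + ( 5 - x ) ) >= 17
stmt 1: x := z + x  -- replace 1 occurrence(s) of x with (z + x)
  => ( 8 + ( 5 - ( z + x ) ) ) >= 17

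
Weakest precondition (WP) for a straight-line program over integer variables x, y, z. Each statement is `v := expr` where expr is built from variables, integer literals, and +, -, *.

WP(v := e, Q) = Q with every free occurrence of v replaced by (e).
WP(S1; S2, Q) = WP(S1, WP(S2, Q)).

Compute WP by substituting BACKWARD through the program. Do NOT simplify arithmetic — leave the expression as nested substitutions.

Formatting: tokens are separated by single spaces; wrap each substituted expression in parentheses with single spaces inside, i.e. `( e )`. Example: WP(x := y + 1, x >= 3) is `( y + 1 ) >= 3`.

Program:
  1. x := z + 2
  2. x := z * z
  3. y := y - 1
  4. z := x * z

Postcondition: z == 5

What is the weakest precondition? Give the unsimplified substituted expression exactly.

Answer: ( ( z * z ) * z ) == 5

Derivation:
post: z == 5
stmt 4: z := x * z  -- replace 1 occurrence(s) of z with (x * z)
  => ( x * z ) == 5
stmt 3: y := y - 1  -- replace 0 occurrence(s) of y with (y - 1)
  => ( x * z ) == 5
stmt 2: x := z * z  -- replace 1 occurrence(s) of x with (z * z)
  => ( ( z * z ) * z ) == 5
stmt 1: x := z + 2  -- replace 0 occurrence(s) of x with (z + 2)
  => ( ( z * z ) * z ) == 5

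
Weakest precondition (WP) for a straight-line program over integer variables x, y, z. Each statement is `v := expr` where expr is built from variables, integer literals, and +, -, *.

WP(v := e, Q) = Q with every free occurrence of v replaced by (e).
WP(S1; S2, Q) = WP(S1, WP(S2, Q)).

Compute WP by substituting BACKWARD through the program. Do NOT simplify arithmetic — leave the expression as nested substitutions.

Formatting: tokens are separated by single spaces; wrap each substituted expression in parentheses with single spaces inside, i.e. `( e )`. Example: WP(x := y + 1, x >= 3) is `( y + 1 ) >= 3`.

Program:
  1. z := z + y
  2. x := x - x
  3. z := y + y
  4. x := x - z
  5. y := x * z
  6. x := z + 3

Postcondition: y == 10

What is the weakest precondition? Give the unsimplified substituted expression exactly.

Answer: ( ( ( x - x ) - ( y + y ) ) * ( y + y ) ) == 10

Derivation:
post: y == 10
stmt 6: x := z + 3  -- replace 0 occurrence(s) of x with (z + 3)
  => y == 10
stmt 5: y := x * z  -- replace 1 occurrence(s) of y with (x * z)
  => ( x * z ) == 10
stmt 4: x := x - z  -- replace 1 occurrence(s) of x with (x - z)
  => ( ( x - z ) * z ) == 10
stmt 3: z := y + y  -- replace 2 occurrence(s) of z with (y + y)
  => ( ( x - ( y + y ) ) * ( y + y ) ) == 10
stmt 2: x := x - x  -- replace 1 occurrence(s) of x with (x - x)
  => ( ( ( x - x ) - ( y + y ) ) * ( y + y ) ) == 10
stmt 1: z := z + y  -- replace 0 occurrence(s) of z with (z + y)
  => ( ( ( x - x ) - ( y + y ) ) * ( y + y ) ) == 10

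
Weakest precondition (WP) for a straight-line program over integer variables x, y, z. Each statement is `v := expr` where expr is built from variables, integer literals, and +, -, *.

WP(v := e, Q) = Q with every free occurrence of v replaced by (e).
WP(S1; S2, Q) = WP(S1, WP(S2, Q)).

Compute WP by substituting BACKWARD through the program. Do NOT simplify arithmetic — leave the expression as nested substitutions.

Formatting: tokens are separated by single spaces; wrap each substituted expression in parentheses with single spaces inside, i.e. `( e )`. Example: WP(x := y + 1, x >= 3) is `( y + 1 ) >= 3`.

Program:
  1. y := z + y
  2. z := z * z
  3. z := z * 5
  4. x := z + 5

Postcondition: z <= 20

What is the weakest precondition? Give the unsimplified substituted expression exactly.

Answer: ( ( z * z ) * 5 ) <= 20

Derivation:
post: z <= 20
stmt 4: x := z + 5  -- replace 0 occurrence(s) of x with (z + 5)
  => z <= 20
stmt 3: z := z * 5  -- replace 1 occurrence(s) of z with (z * 5)
  => ( z * 5 ) <= 20
stmt 2: z := z * z  -- replace 1 occurrence(s) of z with (z * z)
  => ( ( z * z ) * 5 ) <= 20
stmt 1: y := z + y  -- replace 0 occurrence(s) of y with (z + y)
  => ( ( z * z ) * 5 ) <= 20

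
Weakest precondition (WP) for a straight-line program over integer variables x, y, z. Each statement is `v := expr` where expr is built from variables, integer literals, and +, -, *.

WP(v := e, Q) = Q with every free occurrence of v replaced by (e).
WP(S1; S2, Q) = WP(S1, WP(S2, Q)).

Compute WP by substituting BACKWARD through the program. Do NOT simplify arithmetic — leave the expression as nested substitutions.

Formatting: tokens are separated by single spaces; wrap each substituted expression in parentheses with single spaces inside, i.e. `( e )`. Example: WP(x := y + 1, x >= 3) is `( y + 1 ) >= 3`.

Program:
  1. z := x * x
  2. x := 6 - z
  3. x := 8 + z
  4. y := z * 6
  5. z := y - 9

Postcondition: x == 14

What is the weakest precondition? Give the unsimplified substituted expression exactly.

post: x == 14
stmt 5: z := y - 9  -- replace 0 occurrence(s) of z with (y - 9)
  => x == 14
stmt 4: y := z * 6  -- replace 0 occurrence(s) of y with (z * 6)
  => x == 14
stmt 3: x := 8 + z  -- replace 1 occurrence(s) of x with (8 + z)
  => ( 8 + z ) == 14
stmt 2: x := 6 - z  -- replace 0 occurrence(s) of x with (6 - z)
  => ( 8 + z ) == 14
stmt 1: z := x * x  -- replace 1 occurrence(s) of z with (x * x)
  => ( 8 + ( x * x ) ) == 14

Answer: ( 8 + ( x * x ) ) == 14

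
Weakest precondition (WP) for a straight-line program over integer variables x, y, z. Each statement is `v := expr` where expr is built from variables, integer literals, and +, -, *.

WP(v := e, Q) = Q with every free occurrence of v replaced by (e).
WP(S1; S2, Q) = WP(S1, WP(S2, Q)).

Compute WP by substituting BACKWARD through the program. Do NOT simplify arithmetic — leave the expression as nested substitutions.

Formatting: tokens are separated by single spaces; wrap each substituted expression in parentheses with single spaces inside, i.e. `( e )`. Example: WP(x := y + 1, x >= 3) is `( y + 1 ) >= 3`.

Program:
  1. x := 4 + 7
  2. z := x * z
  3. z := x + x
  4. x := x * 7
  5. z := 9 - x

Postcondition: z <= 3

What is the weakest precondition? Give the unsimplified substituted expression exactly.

post: z <= 3
stmt 5: z := 9 - x  -- replace 1 occurrence(s) of z with (9 - x)
  => ( 9 - x ) <= 3
stmt 4: x := x * 7  -- replace 1 occurrence(s) of x with (x * 7)
  => ( 9 - ( x * 7 ) ) <= 3
stmt 3: z := x + x  -- replace 0 occurrence(s) of z with (x + x)
  => ( 9 - ( x * 7 ) ) <= 3
stmt 2: z := x * z  -- replace 0 occurrence(s) of z with (x * z)
  => ( 9 - ( x * 7 ) ) <= 3
stmt 1: x := 4 + 7  -- replace 1 occurrence(s) of x with (4 + 7)
  => ( 9 - ( ( 4 + 7 ) * 7 ) ) <= 3

Answer: ( 9 - ( ( 4 + 7 ) * 7 ) ) <= 3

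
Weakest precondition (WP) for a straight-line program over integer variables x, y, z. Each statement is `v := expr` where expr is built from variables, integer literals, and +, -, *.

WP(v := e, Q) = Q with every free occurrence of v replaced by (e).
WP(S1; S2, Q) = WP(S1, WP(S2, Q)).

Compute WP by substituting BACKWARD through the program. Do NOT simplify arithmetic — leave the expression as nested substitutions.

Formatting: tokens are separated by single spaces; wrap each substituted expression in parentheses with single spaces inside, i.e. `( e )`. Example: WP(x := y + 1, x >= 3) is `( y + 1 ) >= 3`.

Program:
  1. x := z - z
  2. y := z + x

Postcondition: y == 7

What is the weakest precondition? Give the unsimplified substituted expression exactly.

post: y == 7
stmt 2: y := z + x  -- replace 1 occurrence(s) of y with (z + x)
  => ( z + x ) == 7
stmt 1: x := z - z  -- replace 1 occurrence(s) of x with (z - z)
  => ( z + ( z - z ) ) == 7

Answer: ( z + ( z - z ) ) == 7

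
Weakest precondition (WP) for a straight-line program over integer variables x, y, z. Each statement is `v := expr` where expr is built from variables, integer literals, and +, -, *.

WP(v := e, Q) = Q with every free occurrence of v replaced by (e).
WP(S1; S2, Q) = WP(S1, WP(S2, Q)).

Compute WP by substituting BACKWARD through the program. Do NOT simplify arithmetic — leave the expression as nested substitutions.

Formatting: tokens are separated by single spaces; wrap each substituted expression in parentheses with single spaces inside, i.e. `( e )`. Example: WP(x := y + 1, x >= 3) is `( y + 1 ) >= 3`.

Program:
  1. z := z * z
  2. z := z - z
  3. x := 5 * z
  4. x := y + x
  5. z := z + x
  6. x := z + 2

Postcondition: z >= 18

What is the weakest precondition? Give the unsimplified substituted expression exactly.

post: z >= 18
stmt 6: x := z + 2  -- replace 0 occurrence(s) of x with (z + 2)
  => z >= 18
stmt 5: z := z + x  -- replace 1 occurrence(s) of z with (z + x)
  => ( z + x ) >= 18
stmt 4: x := y + x  -- replace 1 occurrence(s) of x with (y + x)
  => ( z + ( y + x ) ) >= 18
stmt 3: x := 5 * z  -- replace 1 occurrence(s) of x with (5 * z)
  => ( z + ( y + ( 5 * z ) ) ) >= 18
stmt 2: z := z - z  -- replace 2 occurrence(s) of z with (z - z)
  => ( ( z - z ) + ( y + ( 5 * ( z - z ) ) ) ) >= 18
stmt 1: z := z * z  -- replace 4 occurrence(s) of z with (z * z)
  => ( ( ( z * z ) - ( z * z ) ) + ( y + ( 5 * ( ( z * z ) - ( z * z ) ) ) ) ) >= 18

Answer: ( ( ( z * z ) - ( z * z ) ) + ( y + ( 5 * ( ( z * z ) - ( z * z ) ) ) ) ) >= 18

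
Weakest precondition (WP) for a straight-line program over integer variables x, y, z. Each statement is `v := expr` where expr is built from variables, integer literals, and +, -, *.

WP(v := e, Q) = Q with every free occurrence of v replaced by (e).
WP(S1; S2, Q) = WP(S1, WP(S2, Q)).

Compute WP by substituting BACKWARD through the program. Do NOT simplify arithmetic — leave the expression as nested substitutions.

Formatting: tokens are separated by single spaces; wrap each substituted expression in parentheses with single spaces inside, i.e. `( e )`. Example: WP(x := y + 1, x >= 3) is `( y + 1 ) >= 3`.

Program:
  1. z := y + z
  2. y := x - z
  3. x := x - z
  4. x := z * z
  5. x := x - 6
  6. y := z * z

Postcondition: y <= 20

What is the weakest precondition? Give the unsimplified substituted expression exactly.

post: y <= 20
stmt 6: y := z * z  -- replace 1 occurrence(s) of y with (z * z)
  => ( z * z ) <= 20
stmt 5: x := x - 6  -- replace 0 occurrence(s) of x with (x - 6)
  => ( z * z ) <= 20
stmt 4: x := z * z  -- replace 0 occurrence(s) of x with (z * z)
  => ( z * z ) <= 20
stmt 3: x := x - z  -- replace 0 occurrence(s) of x with (x - z)
  => ( z * z ) <= 20
stmt 2: y := x - z  -- replace 0 occurrence(s) of y with (x - z)
  => ( z * z ) <= 20
stmt 1: z := y + z  -- replace 2 occurrence(s) of z with (y + z)
  => ( ( y + z ) * ( y + z ) ) <= 20

Answer: ( ( y + z ) * ( y + z ) ) <= 20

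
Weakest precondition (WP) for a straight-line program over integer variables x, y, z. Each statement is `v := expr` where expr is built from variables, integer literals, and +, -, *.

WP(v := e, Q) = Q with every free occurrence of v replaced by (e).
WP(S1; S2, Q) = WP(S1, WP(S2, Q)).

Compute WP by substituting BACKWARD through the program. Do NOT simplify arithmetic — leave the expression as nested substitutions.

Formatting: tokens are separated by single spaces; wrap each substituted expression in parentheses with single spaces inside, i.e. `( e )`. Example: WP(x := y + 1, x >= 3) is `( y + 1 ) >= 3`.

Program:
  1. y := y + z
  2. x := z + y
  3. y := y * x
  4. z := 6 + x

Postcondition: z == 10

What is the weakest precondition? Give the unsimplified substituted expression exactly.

post: z == 10
stmt 4: z := 6 + x  -- replace 1 occurrence(s) of z with (6 + x)
  => ( 6 + x ) == 10
stmt 3: y := y * x  -- replace 0 occurrence(s) of y with (y * x)
  => ( 6 + x ) == 10
stmt 2: x := z + y  -- replace 1 occurrence(s) of x with (z + y)
  => ( 6 + ( z + y ) ) == 10
stmt 1: y := y + z  -- replace 1 occurrence(s) of y with (y + z)
  => ( 6 + ( z + ( y + z ) ) ) == 10

Answer: ( 6 + ( z + ( y + z ) ) ) == 10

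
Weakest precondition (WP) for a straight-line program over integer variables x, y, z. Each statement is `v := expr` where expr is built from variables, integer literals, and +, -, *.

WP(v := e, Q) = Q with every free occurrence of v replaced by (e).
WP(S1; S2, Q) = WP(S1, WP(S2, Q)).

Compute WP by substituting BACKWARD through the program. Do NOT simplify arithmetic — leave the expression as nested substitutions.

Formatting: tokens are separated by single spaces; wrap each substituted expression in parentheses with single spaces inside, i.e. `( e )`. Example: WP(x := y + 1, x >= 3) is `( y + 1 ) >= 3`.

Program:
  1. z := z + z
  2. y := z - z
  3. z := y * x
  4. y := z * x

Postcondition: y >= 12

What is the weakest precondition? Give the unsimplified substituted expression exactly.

Answer: ( ( ( ( z + z ) - ( z + z ) ) * x ) * x ) >= 12

Derivation:
post: y >= 12
stmt 4: y := z * x  -- replace 1 occurrence(s) of y with (z * x)
  => ( z * x ) >= 12
stmt 3: z := y * x  -- replace 1 occurrence(s) of z with (y * x)
  => ( ( y * x ) * x ) >= 12
stmt 2: y := z - z  -- replace 1 occurrence(s) of y with (z - z)
  => ( ( ( z - z ) * x ) * x ) >= 12
stmt 1: z := z + z  -- replace 2 occurrence(s) of z with (z + z)
  => ( ( ( ( z + z ) - ( z + z ) ) * x ) * x ) >= 12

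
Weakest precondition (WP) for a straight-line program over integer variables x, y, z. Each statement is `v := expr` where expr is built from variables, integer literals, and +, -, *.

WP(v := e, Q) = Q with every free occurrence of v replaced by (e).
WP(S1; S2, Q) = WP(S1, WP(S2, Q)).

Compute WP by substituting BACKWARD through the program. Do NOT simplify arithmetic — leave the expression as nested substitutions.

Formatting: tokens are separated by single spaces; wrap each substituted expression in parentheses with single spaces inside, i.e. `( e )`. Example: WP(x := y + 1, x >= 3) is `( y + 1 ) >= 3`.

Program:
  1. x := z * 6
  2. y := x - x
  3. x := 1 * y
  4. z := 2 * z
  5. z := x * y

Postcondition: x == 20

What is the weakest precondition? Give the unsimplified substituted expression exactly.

Answer: ( 1 * ( ( z * 6 ) - ( z * 6 ) ) ) == 20

Derivation:
post: x == 20
stmt 5: z := x * y  -- replace 0 occurrence(s) of z with (x * y)
  => x == 20
stmt 4: z := 2 * z  -- replace 0 occurrence(s) of z with (2 * z)
  => x == 20
stmt 3: x := 1 * y  -- replace 1 occurrence(s) of x with (1 * y)
  => ( 1 * y ) == 20
stmt 2: y := x - x  -- replace 1 occurrence(s) of y with (x - x)
  => ( 1 * ( x - x ) ) == 20
stmt 1: x := z * 6  -- replace 2 occurrence(s) of x with (z * 6)
  => ( 1 * ( ( z * 6 ) - ( z * 6 ) ) ) == 20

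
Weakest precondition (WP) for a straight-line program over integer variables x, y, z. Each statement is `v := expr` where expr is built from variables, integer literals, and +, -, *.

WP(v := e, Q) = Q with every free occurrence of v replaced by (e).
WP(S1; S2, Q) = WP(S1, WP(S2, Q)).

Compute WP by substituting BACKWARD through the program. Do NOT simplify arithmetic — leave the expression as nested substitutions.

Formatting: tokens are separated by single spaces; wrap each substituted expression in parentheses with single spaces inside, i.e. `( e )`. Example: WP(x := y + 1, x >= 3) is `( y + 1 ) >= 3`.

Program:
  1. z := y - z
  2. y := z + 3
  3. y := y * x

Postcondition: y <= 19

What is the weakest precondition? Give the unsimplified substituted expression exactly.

Answer: ( ( ( y - z ) + 3 ) * x ) <= 19

Derivation:
post: y <= 19
stmt 3: y := y * x  -- replace 1 occurrence(s) of y with (y * x)
  => ( y * x ) <= 19
stmt 2: y := z + 3  -- replace 1 occurrence(s) of y with (z + 3)
  => ( ( z + 3 ) * x ) <= 19
stmt 1: z := y - z  -- replace 1 occurrence(s) of z with (y - z)
  => ( ( ( y - z ) + 3 ) * x ) <= 19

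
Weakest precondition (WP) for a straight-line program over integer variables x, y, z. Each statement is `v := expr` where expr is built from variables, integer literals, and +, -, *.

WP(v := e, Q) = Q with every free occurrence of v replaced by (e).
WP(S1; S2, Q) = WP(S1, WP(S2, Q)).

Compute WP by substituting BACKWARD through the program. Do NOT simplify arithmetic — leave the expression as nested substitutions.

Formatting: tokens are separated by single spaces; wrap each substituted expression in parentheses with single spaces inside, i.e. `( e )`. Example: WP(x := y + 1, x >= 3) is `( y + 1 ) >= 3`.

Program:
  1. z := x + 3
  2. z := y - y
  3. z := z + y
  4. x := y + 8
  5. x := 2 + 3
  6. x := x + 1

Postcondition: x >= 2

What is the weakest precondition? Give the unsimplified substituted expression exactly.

Answer: ( ( 2 + 3 ) + 1 ) >= 2

Derivation:
post: x >= 2
stmt 6: x := x + 1  -- replace 1 occurrence(s) of x with (x + 1)
  => ( x + 1 ) >= 2
stmt 5: x := 2 + 3  -- replace 1 occurrence(s) of x with (2 + 3)
  => ( ( 2 + 3 ) + 1 ) >= 2
stmt 4: x := y + 8  -- replace 0 occurrence(s) of x with (y + 8)
  => ( ( 2 + 3 ) + 1 ) >= 2
stmt 3: z := z + y  -- replace 0 occurrence(s) of z with (z + y)
  => ( ( 2 + 3 ) + 1 ) >= 2
stmt 2: z := y - y  -- replace 0 occurrence(s) of z with (y - y)
  => ( ( 2 + 3 ) + 1 ) >= 2
stmt 1: z := x + 3  -- replace 0 occurrence(s) of z with (x + 3)
  => ( ( 2 + 3 ) + 1 ) >= 2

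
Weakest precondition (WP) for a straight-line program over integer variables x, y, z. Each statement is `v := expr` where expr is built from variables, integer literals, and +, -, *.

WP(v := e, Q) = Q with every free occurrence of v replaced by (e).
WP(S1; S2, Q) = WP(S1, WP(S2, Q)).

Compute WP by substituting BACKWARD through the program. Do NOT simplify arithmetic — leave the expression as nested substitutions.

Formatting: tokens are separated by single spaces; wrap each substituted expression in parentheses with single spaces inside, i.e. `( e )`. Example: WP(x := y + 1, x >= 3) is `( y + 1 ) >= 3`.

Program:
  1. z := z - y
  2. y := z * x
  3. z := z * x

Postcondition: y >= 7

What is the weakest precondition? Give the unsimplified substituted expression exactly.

Answer: ( ( z - y ) * x ) >= 7

Derivation:
post: y >= 7
stmt 3: z := z * x  -- replace 0 occurrence(s) of z with (z * x)
  => y >= 7
stmt 2: y := z * x  -- replace 1 occurrence(s) of y with (z * x)
  => ( z * x ) >= 7
stmt 1: z := z - y  -- replace 1 occurrence(s) of z with (z - y)
  => ( ( z - y ) * x ) >= 7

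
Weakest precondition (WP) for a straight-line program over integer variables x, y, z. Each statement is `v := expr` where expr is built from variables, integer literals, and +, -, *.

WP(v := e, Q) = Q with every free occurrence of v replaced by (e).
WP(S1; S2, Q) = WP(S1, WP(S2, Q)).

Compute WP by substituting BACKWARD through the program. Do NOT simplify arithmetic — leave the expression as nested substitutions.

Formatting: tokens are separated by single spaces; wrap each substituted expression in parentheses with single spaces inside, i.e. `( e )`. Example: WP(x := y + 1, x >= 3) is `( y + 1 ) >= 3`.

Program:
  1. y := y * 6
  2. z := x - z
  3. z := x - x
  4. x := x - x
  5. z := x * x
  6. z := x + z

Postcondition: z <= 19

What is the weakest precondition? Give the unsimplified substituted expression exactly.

post: z <= 19
stmt 6: z := x + z  -- replace 1 occurrence(s) of z with (x + z)
  => ( x + z ) <= 19
stmt 5: z := x * x  -- replace 1 occurrence(s) of z with (x * x)
  => ( x + ( x * x ) ) <= 19
stmt 4: x := x - x  -- replace 3 occurrence(s) of x with (x - x)
  => ( ( x - x ) + ( ( x - x ) * ( x - x ) ) ) <= 19
stmt 3: z := x - x  -- replace 0 occurrence(s) of z with (x - x)
  => ( ( x - x ) + ( ( x - x ) * ( x - x ) ) ) <= 19
stmt 2: z := x - z  -- replace 0 occurrence(s) of z with (x - z)
  => ( ( x - x ) + ( ( x - x ) * ( x - x ) ) ) <= 19
stmt 1: y := y * 6  -- replace 0 occurrence(s) of y with (y * 6)
  => ( ( x - x ) + ( ( x - x ) * ( x - x ) ) ) <= 19

Answer: ( ( x - x ) + ( ( x - x ) * ( x - x ) ) ) <= 19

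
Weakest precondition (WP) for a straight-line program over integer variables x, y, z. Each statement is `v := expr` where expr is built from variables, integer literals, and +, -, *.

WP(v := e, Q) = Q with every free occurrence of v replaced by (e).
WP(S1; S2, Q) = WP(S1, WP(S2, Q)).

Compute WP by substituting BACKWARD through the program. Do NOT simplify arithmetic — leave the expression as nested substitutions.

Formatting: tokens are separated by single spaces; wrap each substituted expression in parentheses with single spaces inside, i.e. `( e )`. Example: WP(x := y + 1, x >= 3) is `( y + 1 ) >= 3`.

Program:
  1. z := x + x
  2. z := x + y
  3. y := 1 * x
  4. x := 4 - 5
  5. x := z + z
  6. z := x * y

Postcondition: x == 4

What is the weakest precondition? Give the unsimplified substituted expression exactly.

Answer: ( ( x + y ) + ( x + y ) ) == 4

Derivation:
post: x == 4
stmt 6: z := x * y  -- replace 0 occurrence(s) of z with (x * y)
  => x == 4
stmt 5: x := z + z  -- replace 1 occurrence(s) of x with (z + z)
  => ( z + z ) == 4
stmt 4: x := 4 - 5  -- replace 0 occurrence(s) of x with (4 - 5)
  => ( z + z ) == 4
stmt 3: y := 1 * x  -- replace 0 occurrence(s) of y with (1 * x)
  => ( z + z ) == 4
stmt 2: z := x + y  -- replace 2 occurrence(s) of z with (x + y)
  => ( ( x + y ) + ( x + y ) ) == 4
stmt 1: z := x + x  -- replace 0 occurrence(s) of z with (x + x)
  => ( ( x + y ) + ( x + y ) ) == 4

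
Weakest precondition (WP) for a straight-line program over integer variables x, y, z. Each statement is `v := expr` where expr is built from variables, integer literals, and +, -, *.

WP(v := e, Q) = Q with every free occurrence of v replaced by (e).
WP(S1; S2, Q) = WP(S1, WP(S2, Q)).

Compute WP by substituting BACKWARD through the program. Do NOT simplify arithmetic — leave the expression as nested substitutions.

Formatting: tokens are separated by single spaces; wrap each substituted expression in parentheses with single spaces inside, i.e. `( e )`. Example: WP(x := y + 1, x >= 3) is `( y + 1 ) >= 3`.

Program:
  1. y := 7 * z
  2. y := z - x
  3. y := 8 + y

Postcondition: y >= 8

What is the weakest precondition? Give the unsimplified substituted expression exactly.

Answer: ( 8 + ( z - x ) ) >= 8

Derivation:
post: y >= 8
stmt 3: y := 8 + y  -- replace 1 occurrence(s) of y with (8 + y)
  => ( 8 + y ) >= 8
stmt 2: y := z - x  -- replace 1 occurrence(s) of y with (z - x)
  => ( 8 + ( z - x ) ) >= 8
stmt 1: y := 7 * z  -- replace 0 occurrence(s) of y with (7 * z)
  => ( 8 + ( z - x ) ) >= 8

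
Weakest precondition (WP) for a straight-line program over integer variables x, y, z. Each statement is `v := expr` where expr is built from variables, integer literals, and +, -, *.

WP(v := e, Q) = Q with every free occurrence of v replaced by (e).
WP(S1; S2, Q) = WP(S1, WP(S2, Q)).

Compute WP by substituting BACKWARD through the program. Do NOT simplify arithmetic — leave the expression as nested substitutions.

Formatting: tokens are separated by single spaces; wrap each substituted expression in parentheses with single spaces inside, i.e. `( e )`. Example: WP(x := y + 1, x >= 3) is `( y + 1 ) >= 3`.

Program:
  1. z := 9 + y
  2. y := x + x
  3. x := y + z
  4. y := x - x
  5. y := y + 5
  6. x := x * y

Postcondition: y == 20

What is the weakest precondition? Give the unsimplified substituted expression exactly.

post: y == 20
stmt 6: x := x * y  -- replace 0 occurrence(s) of x with (x * y)
  => y == 20
stmt 5: y := y + 5  -- replace 1 occurrence(s) of y with (y + 5)
  => ( y + 5 ) == 20
stmt 4: y := x - x  -- replace 1 occurrence(s) of y with (x - x)
  => ( ( x - x ) + 5 ) == 20
stmt 3: x := y + z  -- replace 2 occurrence(s) of x with (y + z)
  => ( ( ( y + z ) - ( y + z ) ) + 5 ) == 20
stmt 2: y := x + x  -- replace 2 occurrence(s) of y with (x + x)
  => ( ( ( ( x + x ) + z ) - ( ( x + x ) + z ) ) + 5 ) == 20
stmt 1: z := 9 + y  -- replace 2 occurrence(s) of z with (9 + y)
  => ( ( ( ( x + x ) + ( 9 + y ) ) - ( ( x + x ) + ( 9 + y ) ) ) + 5 ) == 20

Answer: ( ( ( ( x + x ) + ( 9 + y ) ) - ( ( x + x ) + ( 9 + y ) ) ) + 5 ) == 20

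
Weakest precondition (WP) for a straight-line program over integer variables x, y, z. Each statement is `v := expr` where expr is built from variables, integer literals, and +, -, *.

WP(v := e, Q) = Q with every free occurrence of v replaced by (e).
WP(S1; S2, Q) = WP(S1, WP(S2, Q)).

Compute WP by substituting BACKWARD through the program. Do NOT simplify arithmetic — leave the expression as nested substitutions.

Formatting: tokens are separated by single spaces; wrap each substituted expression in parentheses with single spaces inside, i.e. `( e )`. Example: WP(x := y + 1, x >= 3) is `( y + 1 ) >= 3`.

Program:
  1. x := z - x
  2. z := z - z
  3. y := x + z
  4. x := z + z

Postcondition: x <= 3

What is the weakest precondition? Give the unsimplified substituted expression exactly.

Answer: ( ( z - z ) + ( z - z ) ) <= 3

Derivation:
post: x <= 3
stmt 4: x := z + z  -- replace 1 occurrence(s) of x with (z + z)
  => ( z + z ) <= 3
stmt 3: y := x + z  -- replace 0 occurrence(s) of y with (x + z)
  => ( z + z ) <= 3
stmt 2: z := z - z  -- replace 2 occurrence(s) of z with (z - z)
  => ( ( z - z ) + ( z - z ) ) <= 3
stmt 1: x := z - x  -- replace 0 occurrence(s) of x with (z - x)
  => ( ( z - z ) + ( z - z ) ) <= 3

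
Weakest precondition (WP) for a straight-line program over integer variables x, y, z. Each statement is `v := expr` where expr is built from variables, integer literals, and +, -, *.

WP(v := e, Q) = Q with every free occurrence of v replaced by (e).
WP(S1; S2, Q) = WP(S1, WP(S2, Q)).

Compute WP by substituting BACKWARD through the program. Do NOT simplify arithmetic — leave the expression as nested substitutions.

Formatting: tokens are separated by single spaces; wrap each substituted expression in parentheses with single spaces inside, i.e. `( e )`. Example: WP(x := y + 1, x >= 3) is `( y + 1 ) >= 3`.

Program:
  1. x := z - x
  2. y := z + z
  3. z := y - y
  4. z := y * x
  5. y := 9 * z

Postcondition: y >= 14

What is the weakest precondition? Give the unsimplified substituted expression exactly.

post: y >= 14
stmt 5: y := 9 * z  -- replace 1 occurrence(s) of y with (9 * z)
  => ( 9 * z ) >= 14
stmt 4: z := y * x  -- replace 1 occurrence(s) of z with (y * x)
  => ( 9 * ( y * x ) ) >= 14
stmt 3: z := y - y  -- replace 0 occurrence(s) of z with (y - y)
  => ( 9 * ( y * x ) ) >= 14
stmt 2: y := z + z  -- replace 1 occurrence(s) of y with (z + z)
  => ( 9 * ( ( z + z ) * x ) ) >= 14
stmt 1: x := z - x  -- replace 1 occurrence(s) of x with (z - x)
  => ( 9 * ( ( z + z ) * ( z - x ) ) ) >= 14

Answer: ( 9 * ( ( z + z ) * ( z - x ) ) ) >= 14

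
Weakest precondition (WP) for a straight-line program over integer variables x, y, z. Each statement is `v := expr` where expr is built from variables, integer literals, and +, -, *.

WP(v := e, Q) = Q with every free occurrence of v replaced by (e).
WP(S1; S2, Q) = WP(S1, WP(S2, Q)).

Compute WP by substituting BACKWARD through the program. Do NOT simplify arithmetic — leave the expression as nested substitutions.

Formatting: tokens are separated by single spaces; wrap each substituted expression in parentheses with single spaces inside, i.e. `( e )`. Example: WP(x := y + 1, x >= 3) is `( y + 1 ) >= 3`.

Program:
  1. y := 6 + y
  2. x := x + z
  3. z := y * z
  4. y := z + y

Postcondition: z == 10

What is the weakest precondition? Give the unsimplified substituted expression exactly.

post: z == 10
stmt 4: y := z + y  -- replace 0 occurrence(s) of y with (z + y)
  => z == 10
stmt 3: z := y * z  -- replace 1 occurrence(s) of z with (y * z)
  => ( y * z ) == 10
stmt 2: x := x + z  -- replace 0 occurrence(s) of x with (x + z)
  => ( y * z ) == 10
stmt 1: y := 6 + y  -- replace 1 occurrence(s) of y with (6 + y)
  => ( ( 6 + y ) * z ) == 10

Answer: ( ( 6 + y ) * z ) == 10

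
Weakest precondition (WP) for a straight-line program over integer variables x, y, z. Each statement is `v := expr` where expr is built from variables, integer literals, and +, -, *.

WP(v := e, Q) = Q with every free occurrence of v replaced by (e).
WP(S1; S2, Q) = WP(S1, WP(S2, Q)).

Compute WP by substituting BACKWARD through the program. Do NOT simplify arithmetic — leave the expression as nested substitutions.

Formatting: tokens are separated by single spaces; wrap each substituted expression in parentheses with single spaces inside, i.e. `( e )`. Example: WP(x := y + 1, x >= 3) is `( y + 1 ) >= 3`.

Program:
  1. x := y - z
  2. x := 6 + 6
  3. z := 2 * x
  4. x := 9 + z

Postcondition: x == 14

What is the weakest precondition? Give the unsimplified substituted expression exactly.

post: x == 14
stmt 4: x := 9 + z  -- replace 1 occurrence(s) of x with (9 + z)
  => ( 9 + z ) == 14
stmt 3: z := 2 * x  -- replace 1 occurrence(s) of z with (2 * x)
  => ( 9 + ( 2 * x ) ) == 14
stmt 2: x := 6 + 6  -- replace 1 occurrence(s) of x with (6 + 6)
  => ( 9 + ( 2 * ( 6 + 6 ) ) ) == 14
stmt 1: x := y - z  -- replace 0 occurrence(s) of x with (y - z)
  => ( 9 + ( 2 * ( 6 + 6 ) ) ) == 14

Answer: ( 9 + ( 2 * ( 6 + 6 ) ) ) == 14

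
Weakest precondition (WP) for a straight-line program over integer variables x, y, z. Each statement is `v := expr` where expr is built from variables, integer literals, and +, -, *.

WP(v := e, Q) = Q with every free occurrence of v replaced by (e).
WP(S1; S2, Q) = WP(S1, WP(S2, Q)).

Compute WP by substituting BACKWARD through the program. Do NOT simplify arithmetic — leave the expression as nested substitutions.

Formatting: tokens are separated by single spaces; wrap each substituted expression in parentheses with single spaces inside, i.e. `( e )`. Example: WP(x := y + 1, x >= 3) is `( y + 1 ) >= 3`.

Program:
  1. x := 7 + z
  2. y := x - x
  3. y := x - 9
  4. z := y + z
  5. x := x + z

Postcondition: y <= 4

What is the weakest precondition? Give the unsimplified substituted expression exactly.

Answer: ( ( 7 + z ) - 9 ) <= 4

Derivation:
post: y <= 4
stmt 5: x := x + z  -- replace 0 occurrence(s) of x with (x + z)
  => y <= 4
stmt 4: z := y + z  -- replace 0 occurrence(s) of z with (y + z)
  => y <= 4
stmt 3: y := x - 9  -- replace 1 occurrence(s) of y with (x - 9)
  => ( x - 9 ) <= 4
stmt 2: y := x - x  -- replace 0 occurrence(s) of y with (x - x)
  => ( x - 9 ) <= 4
stmt 1: x := 7 + z  -- replace 1 occurrence(s) of x with (7 + z)
  => ( ( 7 + z ) - 9 ) <= 4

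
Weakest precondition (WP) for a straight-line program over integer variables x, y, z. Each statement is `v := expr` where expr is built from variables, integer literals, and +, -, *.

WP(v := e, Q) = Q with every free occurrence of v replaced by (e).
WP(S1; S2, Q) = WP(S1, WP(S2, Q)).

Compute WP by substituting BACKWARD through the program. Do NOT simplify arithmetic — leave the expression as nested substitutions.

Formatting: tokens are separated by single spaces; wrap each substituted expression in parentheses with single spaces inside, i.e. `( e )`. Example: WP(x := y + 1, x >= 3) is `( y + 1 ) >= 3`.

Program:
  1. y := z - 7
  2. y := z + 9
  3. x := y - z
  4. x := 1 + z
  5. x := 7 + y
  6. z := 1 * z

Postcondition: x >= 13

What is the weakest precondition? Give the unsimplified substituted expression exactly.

post: x >= 13
stmt 6: z := 1 * z  -- replace 0 occurrence(s) of z with (1 * z)
  => x >= 13
stmt 5: x := 7 + y  -- replace 1 occurrence(s) of x with (7 + y)
  => ( 7 + y ) >= 13
stmt 4: x := 1 + z  -- replace 0 occurrence(s) of x with (1 + z)
  => ( 7 + y ) >= 13
stmt 3: x := y - z  -- replace 0 occurrence(s) of x with (y - z)
  => ( 7 + y ) >= 13
stmt 2: y := z + 9  -- replace 1 occurrence(s) of y with (z + 9)
  => ( 7 + ( z + 9 ) ) >= 13
stmt 1: y := z - 7  -- replace 0 occurrence(s) of y with (z - 7)
  => ( 7 + ( z + 9 ) ) >= 13

Answer: ( 7 + ( z + 9 ) ) >= 13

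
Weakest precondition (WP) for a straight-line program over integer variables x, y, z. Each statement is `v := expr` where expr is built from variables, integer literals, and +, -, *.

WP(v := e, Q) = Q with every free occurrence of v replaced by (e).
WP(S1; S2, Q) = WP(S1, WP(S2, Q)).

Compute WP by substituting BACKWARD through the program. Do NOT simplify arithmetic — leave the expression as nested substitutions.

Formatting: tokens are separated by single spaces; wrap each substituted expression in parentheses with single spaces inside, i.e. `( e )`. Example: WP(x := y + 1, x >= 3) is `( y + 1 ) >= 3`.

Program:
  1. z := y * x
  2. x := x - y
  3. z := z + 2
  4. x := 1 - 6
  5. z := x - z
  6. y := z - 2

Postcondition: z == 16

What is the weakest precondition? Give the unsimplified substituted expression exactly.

Answer: ( ( 1 - 6 ) - ( ( y * x ) + 2 ) ) == 16

Derivation:
post: z == 16
stmt 6: y := z - 2  -- replace 0 occurrence(s) of y with (z - 2)
  => z == 16
stmt 5: z := x - z  -- replace 1 occurrence(s) of z with (x - z)
  => ( x - z ) == 16
stmt 4: x := 1 - 6  -- replace 1 occurrence(s) of x with (1 - 6)
  => ( ( 1 - 6 ) - z ) == 16
stmt 3: z := z + 2  -- replace 1 occurrence(s) of z with (z + 2)
  => ( ( 1 - 6 ) - ( z + 2 ) ) == 16
stmt 2: x := x - y  -- replace 0 occurrence(s) of x with (x - y)
  => ( ( 1 - 6 ) - ( z + 2 ) ) == 16
stmt 1: z := y * x  -- replace 1 occurrence(s) of z with (y * x)
  => ( ( 1 - 6 ) - ( ( y * x ) + 2 ) ) == 16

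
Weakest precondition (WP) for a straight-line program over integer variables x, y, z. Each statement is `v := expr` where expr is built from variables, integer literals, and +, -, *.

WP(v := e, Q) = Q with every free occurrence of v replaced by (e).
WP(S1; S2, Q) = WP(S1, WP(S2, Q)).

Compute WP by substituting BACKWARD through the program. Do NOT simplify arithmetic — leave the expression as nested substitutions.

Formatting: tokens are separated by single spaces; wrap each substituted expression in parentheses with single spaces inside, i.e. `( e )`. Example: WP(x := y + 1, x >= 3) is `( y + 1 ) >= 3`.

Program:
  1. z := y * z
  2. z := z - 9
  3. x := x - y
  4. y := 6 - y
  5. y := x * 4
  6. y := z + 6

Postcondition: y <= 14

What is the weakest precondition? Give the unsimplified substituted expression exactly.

post: y <= 14
stmt 6: y := z + 6  -- replace 1 occurrence(s) of y with (z + 6)
  => ( z + 6 ) <= 14
stmt 5: y := x * 4  -- replace 0 occurrence(s) of y with (x * 4)
  => ( z + 6 ) <= 14
stmt 4: y := 6 - y  -- replace 0 occurrence(s) of y with (6 - y)
  => ( z + 6 ) <= 14
stmt 3: x := x - y  -- replace 0 occurrence(s) of x with (x - y)
  => ( z + 6 ) <= 14
stmt 2: z := z - 9  -- replace 1 occurrence(s) of z with (z - 9)
  => ( ( z - 9 ) + 6 ) <= 14
stmt 1: z := y * z  -- replace 1 occurrence(s) of z with (y * z)
  => ( ( ( y * z ) - 9 ) + 6 ) <= 14

Answer: ( ( ( y * z ) - 9 ) + 6 ) <= 14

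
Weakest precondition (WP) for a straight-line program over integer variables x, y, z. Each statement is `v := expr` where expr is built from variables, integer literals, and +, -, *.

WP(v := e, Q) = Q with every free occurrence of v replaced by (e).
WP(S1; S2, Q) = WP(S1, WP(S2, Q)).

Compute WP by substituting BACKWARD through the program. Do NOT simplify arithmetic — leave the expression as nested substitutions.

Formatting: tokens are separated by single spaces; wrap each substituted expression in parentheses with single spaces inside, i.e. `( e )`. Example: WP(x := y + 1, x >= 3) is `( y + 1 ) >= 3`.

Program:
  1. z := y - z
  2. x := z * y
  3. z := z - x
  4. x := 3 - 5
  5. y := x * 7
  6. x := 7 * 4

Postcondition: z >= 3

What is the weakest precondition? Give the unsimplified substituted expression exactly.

post: z >= 3
stmt 6: x := 7 * 4  -- replace 0 occurrence(s) of x with (7 * 4)
  => z >= 3
stmt 5: y := x * 7  -- replace 0 occurrence(s) of y with (x * 7)
  => z >= 3
stmt 4: x := 3 - 5  -- replace 0 occurrence(s) of x with (3 - 5)
  => z >= 3
stmt 3: z := z - x  -- replace 1 occurrence(s) of z with (z - x)
  => ( z - x ) >= 3
stmt 2: x := z * y  -- replace 1 occurrence(s) of x with (z * y)
  => ( z - ( z * y ) ) >= 3
stmt 1: z := y - z  -- replace 2 occurrence(s) of z with (y - z)
  => ( ( y - z ) - ( ( y - z ) * y ) ) >= 3

Answer: ( ( y - z ) - ( ( y - z ) * y ) ) >= 3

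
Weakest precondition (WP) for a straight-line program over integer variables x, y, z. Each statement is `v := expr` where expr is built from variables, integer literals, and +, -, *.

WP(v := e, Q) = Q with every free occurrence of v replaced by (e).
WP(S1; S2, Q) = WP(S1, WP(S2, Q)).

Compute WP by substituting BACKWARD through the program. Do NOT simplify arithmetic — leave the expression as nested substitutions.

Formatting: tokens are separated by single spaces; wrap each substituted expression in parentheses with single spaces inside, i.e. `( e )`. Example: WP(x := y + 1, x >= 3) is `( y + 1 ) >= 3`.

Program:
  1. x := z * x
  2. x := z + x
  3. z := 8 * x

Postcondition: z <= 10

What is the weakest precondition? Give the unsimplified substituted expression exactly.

Answer: ( 8 * ( z + ( z * x ) ) ) <= 10

Derivation:
post: z <= 10
stmt 3: z := 8 * x  -- replace 1 occurrence(s) of z with (8 * x)
  => ( 8 * x ) <= 10
stmt 2: x := z + x  -- replace 1 occurrence(s) of x with (z + x)
  => ( 8 * ( z + x ) ) <= 10
stmt 1: x := z * x  -- replace 1 occurrence(s) of x with (z * x)
  => ( 8 * ( z + ( z * x ) ) ) <= 10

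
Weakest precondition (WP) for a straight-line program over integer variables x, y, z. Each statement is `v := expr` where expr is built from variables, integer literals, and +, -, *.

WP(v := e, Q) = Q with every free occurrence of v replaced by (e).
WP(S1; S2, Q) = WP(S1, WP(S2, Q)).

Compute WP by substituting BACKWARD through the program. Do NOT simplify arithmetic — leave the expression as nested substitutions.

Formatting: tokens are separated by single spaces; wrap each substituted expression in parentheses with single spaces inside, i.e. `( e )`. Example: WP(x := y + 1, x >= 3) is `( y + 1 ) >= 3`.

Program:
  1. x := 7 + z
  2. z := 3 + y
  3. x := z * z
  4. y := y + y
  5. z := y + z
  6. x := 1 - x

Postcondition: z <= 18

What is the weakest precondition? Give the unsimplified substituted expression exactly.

post: z <= 18
stmt 6: x := 1 - x  -- replace 0 occurrence(s) of x with (1 - x)
  => z <= 18
stmt 5: z := y + z  -- replace 1 occurrence(s) of z with (y + z)
  => ( y + z ) <= 18
stmt 4: y := y + y  -- replace 1 occurrence(s) of y with (y + y)
  => ( ( y + y ) + z ) <= 18
stmt 3: x := z * z  -- replace 0 occurrence(s) of x with (z * z)
  => ( ( y + y ) + z ) <= 18
stmt 2: z := 3 + y  -- replace 1 occurrence(s) of z with (3 + y)
  => ( ( y + y ) + ( 3 + y ) ) <= 18
stmt 1: x := 7 + z  -- replace 0 occurrence(s) of x with (7 + z)
  => ( ( y + y ) + ( 3 + y ) ) <= 18

Answer: ( ( y + y ) + ( 3 + y ) ) <= 18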